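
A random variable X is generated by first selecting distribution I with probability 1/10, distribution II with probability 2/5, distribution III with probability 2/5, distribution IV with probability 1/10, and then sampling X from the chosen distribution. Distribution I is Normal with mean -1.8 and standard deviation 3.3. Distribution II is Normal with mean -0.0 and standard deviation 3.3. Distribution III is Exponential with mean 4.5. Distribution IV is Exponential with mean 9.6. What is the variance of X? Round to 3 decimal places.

33.745

Per component, I: μ=-1.8, E[X²]=14.13; II: μ=-0, E[X²]=10.89; III: μ=4.5, E[X²]=40.5; IV: μ=9.6, E[X²]=184.32.
E[X] = 0.1·-1.8 + 0.4·-0 + 0.4·4.5 + 0.1·9.6 = 2.58.
E[X²] = 0.1·14.13 + 0.4·10.89 + 0.4·40.5 + 0.1·184.32 = 40.401.
Var(X) = E[X²] − (E[X])² = 40.401 − 6.6564 = 33.7446.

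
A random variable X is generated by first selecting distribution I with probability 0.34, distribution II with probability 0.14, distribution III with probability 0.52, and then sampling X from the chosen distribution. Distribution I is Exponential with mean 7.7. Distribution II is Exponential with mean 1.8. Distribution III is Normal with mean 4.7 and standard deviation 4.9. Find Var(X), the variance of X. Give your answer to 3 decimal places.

Per component, I: μ=7.7, E[X²]=118.58; II: μ=1.8, E[X²]=6.48; III: μ=4.7, E[X²]=46.1.
E[X] = 0.34·7.7 + 0.14·1.8 + 0.52·4.7 = 5.314.
E[X²] = 0.34·118.58 + 0.14·6.48 + 0.52·46.1 = 65.1964.
Var(X) = E[X²] − (E[X])² = 65.1964 − 28.2386 = 36.9578.

36.958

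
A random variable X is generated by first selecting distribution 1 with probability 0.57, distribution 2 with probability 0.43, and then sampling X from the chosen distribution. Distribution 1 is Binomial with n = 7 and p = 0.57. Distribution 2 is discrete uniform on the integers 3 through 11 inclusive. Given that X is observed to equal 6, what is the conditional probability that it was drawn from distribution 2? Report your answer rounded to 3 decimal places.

Likelihoods P(X=6 | ·): 1: 0.103232; 2: 0.111111.
Posterior ∝ prior × likelihood. Numerator for 2: 0.43·0.111111 = 0.0477778.
Normalizing constant: 0.57·0.103232 + 0.43·0.111111 = 0.10662.
P(2 | observation) = 0.0477778 / 0.10662 = 0.448112.

0.448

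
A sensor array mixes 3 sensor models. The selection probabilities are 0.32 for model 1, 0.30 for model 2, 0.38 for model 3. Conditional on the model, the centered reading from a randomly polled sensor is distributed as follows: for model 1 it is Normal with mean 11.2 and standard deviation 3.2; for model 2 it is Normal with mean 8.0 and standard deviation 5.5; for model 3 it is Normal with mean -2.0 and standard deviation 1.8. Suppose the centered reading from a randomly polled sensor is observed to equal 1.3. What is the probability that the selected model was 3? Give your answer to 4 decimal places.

0.5946

Likelihoods f(1.3 | ·): 1: 0.00104083; 2: 0.0345389; 3: 0.041284.
Posterior ∝ prior × likelihood. Numerator for 3: 0.38·0.041284 = 0.0156879.
Normalizing constant: 0.32·0.00104083 + 0.3·0.0345389 + 0.38·0.041284 = 0.0263826.
P(3 | observation) = 0.0156879 / 0.0263826 = 0.59463.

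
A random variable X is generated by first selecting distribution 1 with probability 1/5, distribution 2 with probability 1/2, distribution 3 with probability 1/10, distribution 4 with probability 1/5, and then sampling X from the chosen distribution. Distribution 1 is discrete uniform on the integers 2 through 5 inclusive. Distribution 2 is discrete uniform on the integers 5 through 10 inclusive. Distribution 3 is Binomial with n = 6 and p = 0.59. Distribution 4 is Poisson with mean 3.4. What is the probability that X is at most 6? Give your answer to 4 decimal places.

Conditional on each component, P(X ≤ 6): 1: 1; 2: 0.333333; 3: 1; 4: 0.942147.
By total probability, P(X ≤ 6) = 0.2·1 + 0.5·0.333333 + 0.1·1 + 0.2·0.942147 = 0.655096.

0.6551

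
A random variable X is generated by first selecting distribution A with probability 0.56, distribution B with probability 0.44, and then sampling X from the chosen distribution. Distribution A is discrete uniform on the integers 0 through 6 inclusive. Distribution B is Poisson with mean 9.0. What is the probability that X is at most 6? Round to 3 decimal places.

0.651

Conditional on each component, P(X ≤ 6): A: 1; B: 0.206781.
By total probability, P(X ≤ 6) = 0.56·1 + 0.44·0.206781 = 0.650984.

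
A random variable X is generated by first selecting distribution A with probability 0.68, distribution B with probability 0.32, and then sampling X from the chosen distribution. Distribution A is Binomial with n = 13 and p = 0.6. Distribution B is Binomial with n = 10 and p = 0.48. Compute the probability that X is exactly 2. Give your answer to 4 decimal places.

Conditional on each component, P(X = 2): A: 0.00117776; B: 0.055427.
By total probability, P(X = 2) = 0.68·0.00117776 + 0.32·0.055427 = 0.0185375.

0.0185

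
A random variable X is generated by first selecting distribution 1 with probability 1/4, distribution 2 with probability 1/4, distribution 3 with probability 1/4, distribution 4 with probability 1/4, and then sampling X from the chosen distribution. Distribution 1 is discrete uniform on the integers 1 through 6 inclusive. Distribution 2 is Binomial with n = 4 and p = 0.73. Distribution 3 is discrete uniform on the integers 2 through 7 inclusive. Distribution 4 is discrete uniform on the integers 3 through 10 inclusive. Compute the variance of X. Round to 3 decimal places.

Per component, 1: μ=3.5, E[X²]=15.1667; 2: μ=2.92, E[X²]=9.3148; 3: μ=4.5, E[X²]=23.1667; 4: μ=6.5, E[X²]=47.5.
E[X] = 0.25·3.5 + 0.25·2.92 + 0.25·4.5 + 0.25·6.5 = 4.355.
E[X²] = 0.25·15.1667 + 0.25·9.3148 + 0.25·23.1667 + 0.25·47.5 = 23.787.
Var(X) = E[X²] − (E[X])² = 23.787 − 18.966 = 4.82101.

4.821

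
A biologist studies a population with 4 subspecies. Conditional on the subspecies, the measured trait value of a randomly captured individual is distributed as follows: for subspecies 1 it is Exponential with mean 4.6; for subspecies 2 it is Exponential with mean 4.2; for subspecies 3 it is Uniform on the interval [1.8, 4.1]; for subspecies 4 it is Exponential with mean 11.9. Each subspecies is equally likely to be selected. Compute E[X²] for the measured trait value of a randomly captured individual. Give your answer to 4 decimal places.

For each component E[X²] = Var + (mean)², giving 1: 42.32; 2: 35.28; 3: 9.14333; 4: 283.22.
Overall E[X²] = 0.25·42.32 + 0.25·35.28 + 0.25·9.14333 + 0.25·283.22 = 92.4908.

92.4908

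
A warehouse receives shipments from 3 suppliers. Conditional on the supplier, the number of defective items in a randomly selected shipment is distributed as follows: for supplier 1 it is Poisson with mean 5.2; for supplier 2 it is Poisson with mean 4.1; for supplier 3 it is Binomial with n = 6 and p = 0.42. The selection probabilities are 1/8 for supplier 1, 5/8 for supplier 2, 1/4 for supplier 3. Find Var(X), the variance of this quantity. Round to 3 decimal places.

4.287

Per component, 1: μ=5.2, E[X²]=32.24; 2: μ=4.1, E[X²]=20.91; 3: μ=2.52, E[X²]=7.812.
E[X] = 0.125·5.2 + 0.625·4.1 + 0.25·2.52 = 3.8425.
E[X²] = 0.125·32.24 + 0.625·20.91 + 0.25·7.812 = 19.0517.
Var(X) = E[X²] − (E[X])² = 19.0517 − 14.7648 = 4.28694.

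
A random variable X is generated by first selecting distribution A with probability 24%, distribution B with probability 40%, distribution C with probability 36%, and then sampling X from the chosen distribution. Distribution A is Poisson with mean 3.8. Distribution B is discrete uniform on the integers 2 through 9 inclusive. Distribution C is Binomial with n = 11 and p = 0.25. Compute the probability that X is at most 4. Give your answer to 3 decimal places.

0.629

Conditional on each component, P(X ≤ 4): A: 0.667844; B: 0.375; C: 0.885374.
By total probability, P(X ≤ 4) = 0.24·0.667844 + 0.4·0.375 + 0.36·0.885374 = 0.629017.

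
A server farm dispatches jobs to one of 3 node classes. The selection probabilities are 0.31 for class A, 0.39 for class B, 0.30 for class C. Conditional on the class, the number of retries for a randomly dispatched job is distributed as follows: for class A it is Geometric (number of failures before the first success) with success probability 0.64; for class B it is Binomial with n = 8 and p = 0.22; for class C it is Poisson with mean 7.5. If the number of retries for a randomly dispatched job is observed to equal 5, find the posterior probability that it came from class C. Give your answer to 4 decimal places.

0.8338

Likelihoods P(X=5 | ·): A: 0.00386984; B: 0.0136957; C: 0.109375.
Posterior ∝ prior × likelihood. Numerator for C: 0.3·0.109375 = 0.0328124.
Normalizing constant: 0.31·0.00386984 + 0.39·0.0136957 + 0.3·0.109375 = 0.0393534.
P(C | observation) = 0.0328124 / 0.0393534 = 0.833788.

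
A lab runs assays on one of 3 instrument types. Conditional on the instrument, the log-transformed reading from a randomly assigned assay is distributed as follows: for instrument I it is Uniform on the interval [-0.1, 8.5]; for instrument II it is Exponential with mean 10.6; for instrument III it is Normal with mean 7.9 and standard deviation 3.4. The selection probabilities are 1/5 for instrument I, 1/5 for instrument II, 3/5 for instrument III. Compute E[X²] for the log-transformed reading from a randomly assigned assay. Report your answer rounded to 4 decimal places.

94.0867

For each component E[X²] = Var + (mean)², giving I: 23.8033; II: 224.72; III: 73.97.
Overall E[X²] = 0.2·23.8033 + 0.2·224.72 + 0.6·73.97 = 94.0867.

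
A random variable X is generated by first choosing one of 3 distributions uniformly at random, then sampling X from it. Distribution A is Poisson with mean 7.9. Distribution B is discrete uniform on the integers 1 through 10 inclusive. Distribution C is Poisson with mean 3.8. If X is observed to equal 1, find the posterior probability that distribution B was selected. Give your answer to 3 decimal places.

Likelihoods P(X=1 | ·): A: 0.00292887; B: 0.1; C: 0.0850089.
Posterior ∝ prior × likelihood. Numerator for B: 0.333333·0.1 = 0.0333333.
Normalizing constant: 0.333333·0.00292887 + 0.333333·0.1 + 0.333333·0.0850089 = 0.0626459.
P(B | observation) = 0.0333333 / 0.0626459 = 0.532091.

0.532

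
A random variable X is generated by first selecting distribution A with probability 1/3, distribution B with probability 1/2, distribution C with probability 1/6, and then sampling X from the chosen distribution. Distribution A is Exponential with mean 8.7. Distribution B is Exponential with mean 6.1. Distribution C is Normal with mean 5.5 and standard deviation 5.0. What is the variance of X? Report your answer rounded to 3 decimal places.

49.727

Per component, A: μ=8.7, E[X²]=151.38; B: μ=6.1, E[X²]=74.42; C: μ=5.5, E[X²]=55.25.
E[X] = 0.333333·8.7 + 0.5·6.1 + 0.166667·5.5 = 6.86667.
E[X²] = 0.333333·151.38 + 0.5·74.42 + 0.166667·55.25 = 96.8783.
Var(X) = E[X²] − (E[X])² = 96.8783 − 47.1511 = 49.7272.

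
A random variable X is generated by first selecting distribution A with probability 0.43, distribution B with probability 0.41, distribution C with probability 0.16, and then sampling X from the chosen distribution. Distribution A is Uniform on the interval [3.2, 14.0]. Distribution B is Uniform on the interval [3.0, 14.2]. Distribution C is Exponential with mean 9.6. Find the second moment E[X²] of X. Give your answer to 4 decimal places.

For each component E[X²] = Var + (mean)², giving A: 83.68; B: 84.4133; C: 184.32.
Overall E[X²] = 0.43·83.68 + 0.41·84.4133 + 0.16·184.32 = 100.083.

100.0831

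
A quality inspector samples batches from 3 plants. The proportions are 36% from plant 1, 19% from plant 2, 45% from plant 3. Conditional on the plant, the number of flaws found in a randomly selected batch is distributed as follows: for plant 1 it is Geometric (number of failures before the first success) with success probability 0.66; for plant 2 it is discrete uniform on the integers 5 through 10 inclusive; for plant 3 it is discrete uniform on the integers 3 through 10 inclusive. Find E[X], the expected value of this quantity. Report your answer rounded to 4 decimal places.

Component means — 1: 0.515152; 2: 7.5; 3: 6.5.
E[X] = 0.36·0.515152 + 0.19·7.5 + 0.45·6.5 = 4.53545.

4.5355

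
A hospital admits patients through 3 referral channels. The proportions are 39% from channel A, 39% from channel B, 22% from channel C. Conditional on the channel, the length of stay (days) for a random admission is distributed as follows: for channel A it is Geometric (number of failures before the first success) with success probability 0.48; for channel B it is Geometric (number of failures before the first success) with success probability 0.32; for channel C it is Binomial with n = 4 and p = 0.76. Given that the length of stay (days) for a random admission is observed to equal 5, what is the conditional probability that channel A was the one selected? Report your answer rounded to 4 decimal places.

Likelihoods P(X=5 | ·): A: 0.0182498; B: 0.0465259; C: 0.
Posterior ∝ prior × likelihood. Numerator for A: 0.39·0.0182498 = 0.00711742.
Normalizing constant: 0.39·0.0182498 + 0.39·0.0465259 + 0.22·0 = 0.0252625.
P(A | observation) = 0.00711742 / 0.0252625 = 0.281738.

0.2817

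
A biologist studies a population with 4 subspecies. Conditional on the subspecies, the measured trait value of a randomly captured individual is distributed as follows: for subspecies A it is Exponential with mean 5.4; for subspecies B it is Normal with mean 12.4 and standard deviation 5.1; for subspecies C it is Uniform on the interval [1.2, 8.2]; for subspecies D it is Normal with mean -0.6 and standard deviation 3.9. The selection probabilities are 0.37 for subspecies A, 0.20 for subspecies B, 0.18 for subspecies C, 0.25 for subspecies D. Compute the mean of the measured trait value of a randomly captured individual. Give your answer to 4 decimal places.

5.1740

Component means — A: 5.4; B: 12.4; C: 4.7; D: -0.6.
E[X] = 0.37·5.4 + 0.2·12.4 + 0.18·4.7 + 0.25·-0.6 = 5.174.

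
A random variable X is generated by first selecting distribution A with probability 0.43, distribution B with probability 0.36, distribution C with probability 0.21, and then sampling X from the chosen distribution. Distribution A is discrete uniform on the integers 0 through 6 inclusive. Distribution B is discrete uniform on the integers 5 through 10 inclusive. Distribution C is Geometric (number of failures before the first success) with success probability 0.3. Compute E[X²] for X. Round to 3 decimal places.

For each component E[X²] = Var + (mean)², giving A: 13; B: 59.1667; C: 13.2222.
Overall E[X²] = 0.43·13 + 0.36·59.1667 + 0.21·13.2222 = 29.6667.

29.667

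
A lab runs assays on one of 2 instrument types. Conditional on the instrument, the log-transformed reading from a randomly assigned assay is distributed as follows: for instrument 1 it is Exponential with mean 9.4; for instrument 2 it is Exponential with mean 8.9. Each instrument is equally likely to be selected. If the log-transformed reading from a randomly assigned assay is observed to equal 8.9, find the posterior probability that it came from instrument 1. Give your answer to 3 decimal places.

0.500

Likelihoods f(8.9 | ·): 1: 0.0412742; 2: 0.0413348.
Posterior ∝ prior × likelihood. Numerator for 1: 0.5·0.0412742 = 0.0206371.
Normalizing constant: 0.5·0.0412742 + 0.5·0.0413348 = 0.0413045.
P(1 | observation) = 0.0206371 / 0.0413045 = 0.499633.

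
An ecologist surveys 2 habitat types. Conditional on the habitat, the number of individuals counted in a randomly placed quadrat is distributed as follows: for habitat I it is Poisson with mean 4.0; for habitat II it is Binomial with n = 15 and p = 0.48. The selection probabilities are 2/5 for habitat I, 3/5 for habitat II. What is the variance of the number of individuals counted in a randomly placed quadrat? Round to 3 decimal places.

Per component, I: μ=4, E[X²]=20; II: μ=7.2, E[X²]=55.584.
E[X] = 0.4·4 + 0.6·7.2 = 5.92.
E[X²] = 0.4·20 + 0.6·55.584 = 41.3504.
Var(X) = E[X²] − (E[X])² = 41.3504 − 35.0464 = 6.304.

6.304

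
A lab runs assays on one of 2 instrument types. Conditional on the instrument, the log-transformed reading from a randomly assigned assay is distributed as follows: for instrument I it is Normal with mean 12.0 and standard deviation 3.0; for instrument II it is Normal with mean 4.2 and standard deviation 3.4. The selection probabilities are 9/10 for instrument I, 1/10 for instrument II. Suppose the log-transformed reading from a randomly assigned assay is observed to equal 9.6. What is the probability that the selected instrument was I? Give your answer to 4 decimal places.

0.9632

Likelihoods f(9.6 | ·): I: 0.0965639; II: 0.0332414.
Posterior ∝ prior × likelihood. Numerator for I: 0.9·0.0965639 = 0.0869075.
Normalizing constant: 0.9·0.0965639 + 0.1·0.0332414 = 0.0902316.
P(I | observation) = 0.0869075 / 0.0902316 = 0.96316.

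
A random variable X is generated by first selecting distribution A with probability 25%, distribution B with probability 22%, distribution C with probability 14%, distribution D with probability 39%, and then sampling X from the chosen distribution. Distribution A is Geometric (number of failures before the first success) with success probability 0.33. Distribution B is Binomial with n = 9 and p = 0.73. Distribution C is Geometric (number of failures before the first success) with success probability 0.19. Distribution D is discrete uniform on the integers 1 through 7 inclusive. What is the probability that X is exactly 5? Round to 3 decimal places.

0.107

Conditional on each component, P(X = 5): A: 0.0445541; B: 0.138816; C: 0.0662489; D: 0.142857.
By total probability, P(X = 5) = 0.25·0.0445541 + 0.22·0.138816 + 0.14·0.0662489 + 0.39·0.142857 = 0.106667.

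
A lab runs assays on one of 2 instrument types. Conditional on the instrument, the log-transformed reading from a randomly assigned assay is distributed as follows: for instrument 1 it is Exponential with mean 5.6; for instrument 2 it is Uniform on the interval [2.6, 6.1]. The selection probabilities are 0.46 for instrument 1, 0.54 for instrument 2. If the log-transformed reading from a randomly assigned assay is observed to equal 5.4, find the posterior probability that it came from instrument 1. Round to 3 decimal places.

0.169

Likelihoods f(5.4 | ·): 1: 0.0680813; 2: 0.285714.
Posterior ∝ prior × likelihood. Numerator for 1: 0.46·0.0680813 = 0.0313174.
Normalizing constant: 0.46·0.0680813 + 0.54·0.285714 = 0.185603.
P(1 | observation) = 0.0313174 / 0.185603 = 0.168733.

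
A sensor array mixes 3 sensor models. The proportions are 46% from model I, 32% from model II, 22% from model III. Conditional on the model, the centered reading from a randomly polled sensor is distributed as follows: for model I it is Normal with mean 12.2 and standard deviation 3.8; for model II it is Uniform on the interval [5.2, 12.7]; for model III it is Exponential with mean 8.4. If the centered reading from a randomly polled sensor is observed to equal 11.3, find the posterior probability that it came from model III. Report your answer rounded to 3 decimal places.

Likelihoods f(11.3 | ·): I: 0.102081; II: 0.133333; III: 0.0310092.
Posterior ∝ prior × likelihood. Numerator for III: 0.22·0.0310092 = 0.00682203.
Normalizing constant: 0.46·0.102081 + 0.32·0.133333 + 0.22·0.0310092 = 0.0964461.
P(III | observation) = 0.00682203 / 0.0964461 = 0.0707342.

0.071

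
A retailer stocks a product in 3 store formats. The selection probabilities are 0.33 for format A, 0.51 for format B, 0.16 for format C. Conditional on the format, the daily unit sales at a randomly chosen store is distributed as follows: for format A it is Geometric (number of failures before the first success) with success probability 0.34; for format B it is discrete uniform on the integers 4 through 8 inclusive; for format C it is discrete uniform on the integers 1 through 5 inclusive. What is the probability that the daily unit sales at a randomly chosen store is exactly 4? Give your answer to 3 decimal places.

Conditional on each format, P(X = 4): A: 0.0645141; B: 0.2; C: 0.2.
By total probability, P(X = 4) = 0.33·0.0645141 + 0.51·0.2 + 0.16·0.2 = 0.15529.

0.155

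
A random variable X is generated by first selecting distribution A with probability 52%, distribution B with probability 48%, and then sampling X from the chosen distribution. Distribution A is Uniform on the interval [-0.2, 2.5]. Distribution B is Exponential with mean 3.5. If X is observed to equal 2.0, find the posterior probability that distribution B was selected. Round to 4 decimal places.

0.2868

Likelihoods f(2.0 | ·): A: 0.37037; B: 0.161348.
Posterior ∝ prior × likelihood. Numerator for B: 0.48·0.161348 = 0.0774471.
Normalizing constant: 0.52·0.37037 + 0.48·0.161348 = 0.27004.
P(B | observation) = 0.0774471 / 0.27004 = 0.286799.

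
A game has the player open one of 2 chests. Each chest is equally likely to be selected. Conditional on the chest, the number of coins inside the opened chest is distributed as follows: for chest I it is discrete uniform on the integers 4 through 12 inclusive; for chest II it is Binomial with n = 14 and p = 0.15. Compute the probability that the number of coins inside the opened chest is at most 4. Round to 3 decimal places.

0.532

Conditional on each chest, P(X ≤ 4): I: 0.111111; II: 0.95326.
By total probability, P(X ≤ 4) = 0.5·0.111111 + 0.5·0.95326 = 0.532185.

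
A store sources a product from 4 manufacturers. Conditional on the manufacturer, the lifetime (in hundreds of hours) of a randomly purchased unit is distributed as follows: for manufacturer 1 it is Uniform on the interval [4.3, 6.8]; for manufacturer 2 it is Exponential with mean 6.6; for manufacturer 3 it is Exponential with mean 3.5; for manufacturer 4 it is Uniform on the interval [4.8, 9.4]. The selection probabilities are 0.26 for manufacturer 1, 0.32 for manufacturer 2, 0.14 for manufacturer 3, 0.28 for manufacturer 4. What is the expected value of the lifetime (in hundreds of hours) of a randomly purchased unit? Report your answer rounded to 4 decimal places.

Component means — 1: 5.55; 2: 6.6; 3: 3.5; 4: 7.1.
E[X] = 0.26·5.55 + 0.32·6.6 + 0.14·3.5 + 0.28·7.1 = 6.033.

6.0330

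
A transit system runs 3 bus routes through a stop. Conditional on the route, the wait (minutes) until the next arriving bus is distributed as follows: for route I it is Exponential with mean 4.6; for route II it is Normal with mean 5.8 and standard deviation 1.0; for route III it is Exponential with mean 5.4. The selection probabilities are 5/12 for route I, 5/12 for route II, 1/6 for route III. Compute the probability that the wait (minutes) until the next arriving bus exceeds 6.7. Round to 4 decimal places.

Conditional on each route, P(X > 6.7): I: 0.233045; II: 0.18406; III: 0.28917.
By total probability, P(X > 6.7) = 0.416667·0.233045 + 0.416667·0.18406 + 0.166667·0.28917 = 0.221989.

0.2220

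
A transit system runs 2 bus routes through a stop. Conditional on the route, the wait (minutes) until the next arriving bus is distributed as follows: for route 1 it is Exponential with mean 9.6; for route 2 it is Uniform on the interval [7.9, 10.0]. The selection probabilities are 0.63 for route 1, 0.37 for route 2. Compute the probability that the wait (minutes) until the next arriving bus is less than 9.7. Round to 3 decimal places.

0.718

Conditional on each route, P(X < 9.7): 1: 0.635933; 2: 0.857143.
By total probability, P(X < 9.7) = 0.63·0.635933 + 0.37·0.857143 = 0.71778.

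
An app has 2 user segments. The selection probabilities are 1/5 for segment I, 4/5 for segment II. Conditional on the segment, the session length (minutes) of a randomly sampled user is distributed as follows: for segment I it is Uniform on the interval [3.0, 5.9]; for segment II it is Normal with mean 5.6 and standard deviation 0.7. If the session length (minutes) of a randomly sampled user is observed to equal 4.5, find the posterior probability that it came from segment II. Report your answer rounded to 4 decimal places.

Likelihoods f(4.5 | ·): I: 0.344828; II: 0.165803.
Posterior ∝ prior × likelihood. Numerator for II: 0.8·0.165803 = 0.132642.
Normalizing constant: 0.2·0.344828 + 0.8·0.165803 = 0.201608.
P(II | observation) = 0.132642 / 0.201608 = 0.657922.

0.6579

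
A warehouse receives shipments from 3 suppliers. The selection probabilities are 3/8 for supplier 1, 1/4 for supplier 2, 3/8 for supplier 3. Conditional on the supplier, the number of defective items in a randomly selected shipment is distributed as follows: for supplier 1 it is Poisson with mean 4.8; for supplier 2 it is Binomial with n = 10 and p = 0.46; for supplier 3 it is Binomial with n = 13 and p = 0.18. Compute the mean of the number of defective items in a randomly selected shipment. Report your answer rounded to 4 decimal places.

3.8275

Component means — 1: 4.8; 2: 4.6; 3: 2.34.
E[X] = 0.375·4.8 + 0.25·4.6 + 0.375·2.34 = 3.8275.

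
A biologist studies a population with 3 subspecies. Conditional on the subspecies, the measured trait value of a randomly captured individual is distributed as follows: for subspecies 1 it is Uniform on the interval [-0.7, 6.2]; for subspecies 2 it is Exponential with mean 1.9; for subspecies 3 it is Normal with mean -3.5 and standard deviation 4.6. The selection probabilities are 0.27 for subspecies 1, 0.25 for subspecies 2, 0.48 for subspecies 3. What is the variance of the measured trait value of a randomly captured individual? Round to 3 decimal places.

Per component, 1: μ=2.75, E[X²]=11.53; 2: μ=1.9, E[X²]=7.22; 3: μ=-3.5, E[X²]=33.41.
E[X] = 0.27·2.75 + 0.25·1.9 + 0.48·-3.5 = -0.4625.
E[X²] = 0.27·11.53 + 0.25·7.22 + 0.48·33.41 = 20.9549.
Var(X) = E[X²] − (E[X])² = 20.9549 − 0.213906 = 20.741.

20.741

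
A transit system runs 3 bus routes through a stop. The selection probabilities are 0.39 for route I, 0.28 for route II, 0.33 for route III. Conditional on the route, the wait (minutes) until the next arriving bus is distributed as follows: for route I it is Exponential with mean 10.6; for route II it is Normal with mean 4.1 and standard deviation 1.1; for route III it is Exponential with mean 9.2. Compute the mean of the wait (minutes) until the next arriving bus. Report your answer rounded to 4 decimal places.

Component means — I: 10.6; II: 4.1; III: 9.2.
E[X] = 0.39·10.6 + 0.28·4.1 + 0.33·9.2 = 8.318.

8.3180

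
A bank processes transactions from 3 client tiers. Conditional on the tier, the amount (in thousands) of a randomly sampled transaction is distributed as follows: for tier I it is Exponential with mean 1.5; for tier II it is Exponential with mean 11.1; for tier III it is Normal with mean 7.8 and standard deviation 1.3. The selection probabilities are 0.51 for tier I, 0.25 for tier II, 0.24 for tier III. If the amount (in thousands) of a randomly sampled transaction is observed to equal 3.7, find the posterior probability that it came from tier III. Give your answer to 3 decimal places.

Likelihoods f(3.7 | ·): I: 0.0565782; II: 0.0645524; III: 0.00212353.
Posterior ∝ prior × likelihood. Numerator for III: 0.24·0.00212353 = 0.000509647.
Normalizing constant: 0.51·0.0565782 + 0.25·0.0645524 + 0.24·0.00212353 = 0.0455026.
P(III | observation) = 0.000509647 / 0.0455026 = 0.0112004.

0.011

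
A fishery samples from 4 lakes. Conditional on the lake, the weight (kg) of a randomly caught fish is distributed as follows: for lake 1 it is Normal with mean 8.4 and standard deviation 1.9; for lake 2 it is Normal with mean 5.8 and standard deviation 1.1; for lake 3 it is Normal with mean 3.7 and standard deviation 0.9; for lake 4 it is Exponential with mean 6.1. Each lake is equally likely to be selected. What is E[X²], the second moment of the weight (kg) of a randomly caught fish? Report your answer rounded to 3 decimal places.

49.485

For each component E[X²] = Var + (mean)², giving 1: 74.17; 2: 34.85; 3: 14.5; 4: 74.42.
Overall E[X²] = 0.25·74.17 + 0.25·34.85 + 0.25·14.5 + 0.25·74.42 = 49.485.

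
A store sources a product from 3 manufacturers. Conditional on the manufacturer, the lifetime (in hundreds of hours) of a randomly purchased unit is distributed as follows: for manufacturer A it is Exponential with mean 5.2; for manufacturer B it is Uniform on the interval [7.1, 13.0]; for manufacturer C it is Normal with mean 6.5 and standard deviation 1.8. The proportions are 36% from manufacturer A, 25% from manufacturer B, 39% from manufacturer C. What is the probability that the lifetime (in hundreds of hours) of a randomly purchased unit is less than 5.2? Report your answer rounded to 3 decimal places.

Conditional on each manufacturer, P(X < 5.2): A: 0.632121; B: 0; C: 0.235079.
By total probability, P(X < 5.2) = 0.36·0.632121 + 0.25·0 + 0.39·0.235079 = 0.319244.

0.319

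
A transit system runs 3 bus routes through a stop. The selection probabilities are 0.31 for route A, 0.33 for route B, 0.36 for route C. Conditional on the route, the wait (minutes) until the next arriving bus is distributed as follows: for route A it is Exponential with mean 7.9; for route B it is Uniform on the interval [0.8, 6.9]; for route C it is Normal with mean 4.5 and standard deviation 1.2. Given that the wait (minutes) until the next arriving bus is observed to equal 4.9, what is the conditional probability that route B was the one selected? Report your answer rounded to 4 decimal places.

0.2871

Likelihoods f(4.9 | ·): A: 0.068077; B: 0.163934; C: 0.314486.
Posterior ∝ prior × likelihood. Numerator for B: 0.33·0.163934 = 0.0540984.
Normalizing constant: 0.31·0.068077 + 0.33·0.163934 + 0.36·0.314486 = 0.188417.
P(B | observation) = 0.0540984 / 0.188417 = 0.28712.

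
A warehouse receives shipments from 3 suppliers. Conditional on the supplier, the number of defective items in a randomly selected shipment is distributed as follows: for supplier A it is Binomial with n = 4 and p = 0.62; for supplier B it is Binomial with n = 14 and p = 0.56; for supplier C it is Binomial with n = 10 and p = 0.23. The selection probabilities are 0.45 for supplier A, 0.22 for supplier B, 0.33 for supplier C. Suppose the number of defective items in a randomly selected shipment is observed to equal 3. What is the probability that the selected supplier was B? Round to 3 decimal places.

Likelihoods P(X=3 | ·): A: 0.362259; B: 0.00764971; C: 0.234315.
Posterior ∝ prior × likelihood. Numerator for B: 0.22·0.00764971 = 0.00168294.
Normalizing constant: 0.45·0.362259 + 0.22·0.00764971 + 0.33·0.234315 = 0.242023.
P(B | observation) = 0.00168294 / 0.242023 = 0.00695361.

0.007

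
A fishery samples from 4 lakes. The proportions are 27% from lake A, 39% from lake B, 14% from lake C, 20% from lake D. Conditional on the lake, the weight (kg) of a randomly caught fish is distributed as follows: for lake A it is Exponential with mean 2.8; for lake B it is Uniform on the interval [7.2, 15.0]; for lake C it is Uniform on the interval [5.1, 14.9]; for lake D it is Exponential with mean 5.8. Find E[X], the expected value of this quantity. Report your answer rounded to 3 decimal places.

7.645

Component means — A: 2.8; B: 11.1; C: 10; D: 5.8.
E[X] = 0.27·2.8 + 0.39·11.1 + 0.14·10 + 0.2·5.8 = 7.645.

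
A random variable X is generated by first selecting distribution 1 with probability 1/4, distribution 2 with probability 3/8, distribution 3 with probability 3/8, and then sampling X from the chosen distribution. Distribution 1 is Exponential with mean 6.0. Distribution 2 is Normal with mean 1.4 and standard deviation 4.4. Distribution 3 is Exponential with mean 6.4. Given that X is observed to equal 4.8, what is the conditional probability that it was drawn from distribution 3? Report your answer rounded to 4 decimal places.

Likelihoods f(4.8 | ·): 1: 0.0748882; 2: 0.0672662; 3: 0.0738073.
Posterior ∝ prior × likelihood. Numerator for 3: 0.375·0.0738073 = 0.0276777.
Normalizing constant: 0.25·0.0748882 + 0.375·0.0672662 + 0.375·0.0738073 = 0.0716246.
P(3 | observation) = 0.0276777 / 0.0716246 = 0.386428.

0.3864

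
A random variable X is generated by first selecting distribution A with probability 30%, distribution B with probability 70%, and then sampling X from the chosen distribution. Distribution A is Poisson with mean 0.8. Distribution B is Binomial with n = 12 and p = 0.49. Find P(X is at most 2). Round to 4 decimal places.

0.3017

Conditional on each component, P(X ≤ 2): A: 0.952577; B: 0.0227437.
By total probability, P(X ≤ 2) = 0.3·0.952577 + 0.7·0.0227437 = 0.301694.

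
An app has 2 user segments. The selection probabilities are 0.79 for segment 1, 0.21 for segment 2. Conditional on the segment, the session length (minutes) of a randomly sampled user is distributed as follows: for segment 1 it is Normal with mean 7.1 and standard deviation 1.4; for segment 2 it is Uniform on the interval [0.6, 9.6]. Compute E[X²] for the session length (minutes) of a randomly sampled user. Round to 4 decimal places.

48.2519

For each component E[X²] = Var + (mean)², giving 1: 52.37; 2: 32.76.
Overall E[X²] = 0.79·52.37 + 0.21·32.76 = 48.2519.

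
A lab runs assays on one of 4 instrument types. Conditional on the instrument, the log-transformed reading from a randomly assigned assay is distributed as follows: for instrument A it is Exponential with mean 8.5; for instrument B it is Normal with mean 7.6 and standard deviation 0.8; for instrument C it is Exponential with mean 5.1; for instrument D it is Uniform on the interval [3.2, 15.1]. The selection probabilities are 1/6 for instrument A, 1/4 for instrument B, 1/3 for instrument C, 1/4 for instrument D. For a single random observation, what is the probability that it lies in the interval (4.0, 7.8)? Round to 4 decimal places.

Conditional on each instrument, P(4.0 < X < 7.8): A: 0.225177; B: 0.598703; C: 0.23977; D: 0.319328.
By total probability, P(4.0 < X < 7.8) = 0.166667·0.225177 + 0.25·0.598703 + 0.333333·0.23977 + 0.25·0.319328 = 0.34696.

0.3470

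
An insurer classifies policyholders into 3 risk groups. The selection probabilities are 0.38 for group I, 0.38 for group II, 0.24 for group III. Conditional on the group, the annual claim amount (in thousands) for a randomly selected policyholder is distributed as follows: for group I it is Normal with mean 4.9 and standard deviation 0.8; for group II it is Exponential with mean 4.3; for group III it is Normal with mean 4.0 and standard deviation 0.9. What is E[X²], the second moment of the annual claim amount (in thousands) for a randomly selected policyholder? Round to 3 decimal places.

For each component E[X²] = Var + (mean)², giving I: 24.65; II: 36.98; III: 16.81.
Overall E[X²] = 0.38·24.65 + 0.38·36.98 + 0.24·16.81 = 27.4538.

27.454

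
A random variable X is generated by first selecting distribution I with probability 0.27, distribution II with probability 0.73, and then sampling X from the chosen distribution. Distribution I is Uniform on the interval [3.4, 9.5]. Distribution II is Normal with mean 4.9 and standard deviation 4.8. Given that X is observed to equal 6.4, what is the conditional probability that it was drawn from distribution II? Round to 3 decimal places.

Likelihoods f(6.4 | ·): I: 0.163934; II: 0.0791522.
Posterior ∝ prior × likelihood. Numerator for II: 0.73·0.0791522 = 0.0577811.
Normalizing constant: 0.27·0.163934 + 0.73·0.0791522 = 0.102043.
P(II | observation) = 0.0577811 / 0.102043 = 0.566241.

0.566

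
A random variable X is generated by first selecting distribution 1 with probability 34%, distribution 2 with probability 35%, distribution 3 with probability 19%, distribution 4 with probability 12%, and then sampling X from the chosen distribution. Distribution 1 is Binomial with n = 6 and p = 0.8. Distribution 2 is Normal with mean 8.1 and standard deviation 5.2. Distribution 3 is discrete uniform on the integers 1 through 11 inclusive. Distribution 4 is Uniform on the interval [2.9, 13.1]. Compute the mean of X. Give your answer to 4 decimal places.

Component means — 1: 4.8; 2: 8.1; 3: 6; 4: 8.
E[X] = 0.34·4.8 + 0.35·8.1 + 0.19·6 + 0.12·8 = 6.567.

6.5670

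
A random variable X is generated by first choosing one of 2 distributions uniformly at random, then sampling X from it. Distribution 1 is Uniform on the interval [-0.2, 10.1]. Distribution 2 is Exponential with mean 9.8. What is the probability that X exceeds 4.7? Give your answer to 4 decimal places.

0.5717

Conditional on each component, P(X > 4.7): 1: 0.524272; 2: 0.619036.
By total probability, P(X > 4.7) = 0.5·0.524272 + 0.5·0.619036 = 0.571654.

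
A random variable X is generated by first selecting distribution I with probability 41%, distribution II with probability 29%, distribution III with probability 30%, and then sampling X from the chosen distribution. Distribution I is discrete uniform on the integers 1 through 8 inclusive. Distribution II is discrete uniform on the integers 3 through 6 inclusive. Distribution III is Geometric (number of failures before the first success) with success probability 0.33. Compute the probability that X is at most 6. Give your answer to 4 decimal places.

Conditional on each component, P(X ≤ 6): I: 0.75; II: 1; III: 0.939393.
By total probability, P(X ≤ 6) = 0.41·0.75 + 0.29·1 + 0.3·0.939393 = 0.879318.

0.8793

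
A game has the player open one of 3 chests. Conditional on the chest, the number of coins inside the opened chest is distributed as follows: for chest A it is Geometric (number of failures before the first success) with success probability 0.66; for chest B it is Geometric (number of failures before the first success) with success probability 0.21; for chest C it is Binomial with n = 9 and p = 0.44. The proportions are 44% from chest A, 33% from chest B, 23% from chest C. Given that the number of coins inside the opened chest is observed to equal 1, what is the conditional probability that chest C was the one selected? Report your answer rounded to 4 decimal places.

Likelihoods P(X=1 | ·): A: 0.2244; B: 0.1659; C: 0.0383001.
Posterior ∝ prior × likelihood. Numerator for C: 0.23·0.0383001 = 0.00880901.
Normalizing constant: 0.44·0.2244 + 0.33·0.1659 + 0.23·0.0383001 = 0.162292.
P(C | observation) = 0.00880901 / 0.162292 = 0.0542788.

0.0543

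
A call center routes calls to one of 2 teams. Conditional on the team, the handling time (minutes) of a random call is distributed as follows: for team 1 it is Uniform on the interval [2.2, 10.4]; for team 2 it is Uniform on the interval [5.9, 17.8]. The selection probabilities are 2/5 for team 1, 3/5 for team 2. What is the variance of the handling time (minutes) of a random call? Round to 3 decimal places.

Per component, 1: μ=6.3, E[X²]=45.2933; 2: μ=11.85, E[X²]=152.223.
E[X] = 0.4·6.3 + 0.6·11.85 = 9.63.
E[X²] = 0.4·45.2933 + 0.6·152.223 = 109.451.
Var(X) = E[X²] − (E[X])² = 109.451 − 92.7369 = 16.7144.

16.714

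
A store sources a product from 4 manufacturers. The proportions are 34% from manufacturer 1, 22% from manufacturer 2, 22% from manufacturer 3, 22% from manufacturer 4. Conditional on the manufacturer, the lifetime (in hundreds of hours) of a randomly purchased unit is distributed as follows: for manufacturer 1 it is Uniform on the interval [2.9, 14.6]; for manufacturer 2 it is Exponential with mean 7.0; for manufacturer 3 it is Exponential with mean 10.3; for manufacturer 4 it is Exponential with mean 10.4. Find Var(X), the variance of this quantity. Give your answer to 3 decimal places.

Per component, 1: μ=8.75, E[X²]=87.97; 2: μ=7, E[X²]=98; 3: μ=10.3, E[X²]=212.18; 4: μ=10.4, E[X²]=216.32.
E[X] = 0.34·8.75 + 0.22·7 + 0.22·10.3 + 0.22·10.4 = 9.069.
E[X²] = 0.34·87.97 + 0.22·98 + 0.22·212.18 + 0.22·216.32 = 145.74.
Var(X) = E[X²] − (E[X])² = 145.74 − 82.2468 = 63.493.

63.493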